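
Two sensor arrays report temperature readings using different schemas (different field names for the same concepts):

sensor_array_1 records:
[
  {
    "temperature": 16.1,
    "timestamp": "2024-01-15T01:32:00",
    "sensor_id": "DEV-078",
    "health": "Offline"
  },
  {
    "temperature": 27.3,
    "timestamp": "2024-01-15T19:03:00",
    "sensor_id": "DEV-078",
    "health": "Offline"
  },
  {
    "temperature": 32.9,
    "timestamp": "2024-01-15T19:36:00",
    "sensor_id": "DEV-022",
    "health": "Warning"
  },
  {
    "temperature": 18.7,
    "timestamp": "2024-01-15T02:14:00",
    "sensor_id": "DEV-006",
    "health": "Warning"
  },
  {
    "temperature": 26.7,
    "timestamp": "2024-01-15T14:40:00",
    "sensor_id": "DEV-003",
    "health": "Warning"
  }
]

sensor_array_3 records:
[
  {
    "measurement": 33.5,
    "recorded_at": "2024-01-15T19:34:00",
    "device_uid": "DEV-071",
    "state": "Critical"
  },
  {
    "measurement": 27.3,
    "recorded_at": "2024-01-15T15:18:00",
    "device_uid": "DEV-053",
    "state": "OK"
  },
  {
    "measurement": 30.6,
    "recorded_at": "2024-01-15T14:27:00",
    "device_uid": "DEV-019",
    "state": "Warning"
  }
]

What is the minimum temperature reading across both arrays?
16.1

Schema mapping: "temperature" (sensor_array_1) = "measurement" (sensor_array_3) = temperature reading

Minimum in sensor_array_1: 16.1
Minimum in sensor_array_3: 27.3

Overall minimum: min(16.1, 27.3) = 16.1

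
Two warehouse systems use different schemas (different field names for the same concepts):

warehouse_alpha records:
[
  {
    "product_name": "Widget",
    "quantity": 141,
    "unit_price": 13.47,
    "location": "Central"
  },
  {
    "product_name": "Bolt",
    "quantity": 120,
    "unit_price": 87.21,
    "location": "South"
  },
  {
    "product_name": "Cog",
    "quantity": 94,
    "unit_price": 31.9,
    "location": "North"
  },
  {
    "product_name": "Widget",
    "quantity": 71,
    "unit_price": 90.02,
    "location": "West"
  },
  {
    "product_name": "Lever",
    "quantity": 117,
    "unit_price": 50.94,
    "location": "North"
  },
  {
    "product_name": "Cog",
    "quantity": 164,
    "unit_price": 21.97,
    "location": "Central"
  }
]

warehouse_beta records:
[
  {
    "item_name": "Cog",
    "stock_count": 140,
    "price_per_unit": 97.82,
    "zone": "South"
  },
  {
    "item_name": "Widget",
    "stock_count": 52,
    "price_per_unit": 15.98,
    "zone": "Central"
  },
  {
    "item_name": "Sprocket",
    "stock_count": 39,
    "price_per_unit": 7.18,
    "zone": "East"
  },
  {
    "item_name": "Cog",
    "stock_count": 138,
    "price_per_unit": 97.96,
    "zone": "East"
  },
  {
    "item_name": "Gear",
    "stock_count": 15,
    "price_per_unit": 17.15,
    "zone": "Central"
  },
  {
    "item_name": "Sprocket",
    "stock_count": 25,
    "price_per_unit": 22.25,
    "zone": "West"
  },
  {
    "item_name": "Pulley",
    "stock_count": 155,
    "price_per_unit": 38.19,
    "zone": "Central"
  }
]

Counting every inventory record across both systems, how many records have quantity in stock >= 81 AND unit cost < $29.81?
2

Schema mappings:
- "quantity" (warehouse_alpha) = "stock_count" (warehouse_beta) = quantity
- "unit_price" (warehouse_alpha) = "price_per_unit" (warehouse_beta) = unit cost

Records meeting both conditions in warehouse_alpha: 2
Records meeting both conditions in warehouse_beta: 0

Total: 2 + 0 = 2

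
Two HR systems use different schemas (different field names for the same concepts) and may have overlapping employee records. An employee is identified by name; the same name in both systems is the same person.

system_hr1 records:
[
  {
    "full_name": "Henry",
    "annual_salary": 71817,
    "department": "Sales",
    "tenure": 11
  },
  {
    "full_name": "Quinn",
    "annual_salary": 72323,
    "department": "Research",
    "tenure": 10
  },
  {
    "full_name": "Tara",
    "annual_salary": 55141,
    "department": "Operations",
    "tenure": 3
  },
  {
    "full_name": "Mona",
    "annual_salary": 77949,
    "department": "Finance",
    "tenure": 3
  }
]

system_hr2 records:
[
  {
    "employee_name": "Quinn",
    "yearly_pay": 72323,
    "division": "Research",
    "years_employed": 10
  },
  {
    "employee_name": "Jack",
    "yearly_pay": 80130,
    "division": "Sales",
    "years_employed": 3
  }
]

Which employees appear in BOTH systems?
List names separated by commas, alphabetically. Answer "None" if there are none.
Quinn

Schema mapping: "full_name" (system_hr1) = "employee_name" (system_hr2) = employee name

Names in system_hr1: ['Henry', 'Mona', 'Quinn', 'Tara']
Names in system_hr2: ['Jack', 'Quinn']

Intersection: ['Quinn']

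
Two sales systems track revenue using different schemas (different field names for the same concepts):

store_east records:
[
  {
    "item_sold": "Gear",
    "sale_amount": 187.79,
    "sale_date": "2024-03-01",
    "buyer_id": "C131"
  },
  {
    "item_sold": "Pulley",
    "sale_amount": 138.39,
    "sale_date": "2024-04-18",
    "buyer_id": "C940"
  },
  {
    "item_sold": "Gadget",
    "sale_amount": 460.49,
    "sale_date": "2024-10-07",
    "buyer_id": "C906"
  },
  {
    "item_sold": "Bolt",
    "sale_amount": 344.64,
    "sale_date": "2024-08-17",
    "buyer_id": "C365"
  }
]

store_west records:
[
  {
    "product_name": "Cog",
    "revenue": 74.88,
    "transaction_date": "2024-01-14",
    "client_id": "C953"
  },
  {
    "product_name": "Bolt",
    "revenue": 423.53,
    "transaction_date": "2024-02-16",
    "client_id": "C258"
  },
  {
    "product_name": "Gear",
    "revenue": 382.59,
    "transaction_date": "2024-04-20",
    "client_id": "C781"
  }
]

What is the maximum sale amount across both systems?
460.49

Reconcile: "sale_amount" (store_east) = "revenue" (store_west) = sale amount

Maximum in store_east: 460.49
Maximum in store_west: 423.53

Overall maximum: max(460.49, 423.53) = 460.49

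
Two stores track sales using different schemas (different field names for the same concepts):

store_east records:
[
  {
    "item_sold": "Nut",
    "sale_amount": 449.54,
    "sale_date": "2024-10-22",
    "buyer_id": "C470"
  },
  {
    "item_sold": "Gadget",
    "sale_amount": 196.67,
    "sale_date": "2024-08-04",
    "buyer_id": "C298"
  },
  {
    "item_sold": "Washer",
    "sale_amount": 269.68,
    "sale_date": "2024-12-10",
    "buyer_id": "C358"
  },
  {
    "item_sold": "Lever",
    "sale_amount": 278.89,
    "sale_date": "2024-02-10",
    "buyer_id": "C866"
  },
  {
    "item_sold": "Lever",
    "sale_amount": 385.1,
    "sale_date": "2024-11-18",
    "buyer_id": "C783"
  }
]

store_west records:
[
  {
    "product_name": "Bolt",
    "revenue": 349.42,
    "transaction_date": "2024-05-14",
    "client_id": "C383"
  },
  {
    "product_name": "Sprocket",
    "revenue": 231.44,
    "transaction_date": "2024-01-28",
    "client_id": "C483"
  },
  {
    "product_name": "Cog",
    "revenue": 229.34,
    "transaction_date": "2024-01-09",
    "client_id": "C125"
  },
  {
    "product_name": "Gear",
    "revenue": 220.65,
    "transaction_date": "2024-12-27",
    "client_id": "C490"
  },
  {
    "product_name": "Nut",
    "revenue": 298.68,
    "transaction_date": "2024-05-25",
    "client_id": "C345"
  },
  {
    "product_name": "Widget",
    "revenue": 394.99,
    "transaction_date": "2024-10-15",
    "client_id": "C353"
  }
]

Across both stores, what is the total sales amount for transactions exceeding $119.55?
3304.4

Schema mapping: "sale_amount" (store_east) = "revenue" (store_west) = sale amount

Sum of sales > $119.55 in store_east: 1579.88
Sum of sales > $119.55 in store_west: 1724.52

Total: 1579.88 + 1724.52 = 3304.4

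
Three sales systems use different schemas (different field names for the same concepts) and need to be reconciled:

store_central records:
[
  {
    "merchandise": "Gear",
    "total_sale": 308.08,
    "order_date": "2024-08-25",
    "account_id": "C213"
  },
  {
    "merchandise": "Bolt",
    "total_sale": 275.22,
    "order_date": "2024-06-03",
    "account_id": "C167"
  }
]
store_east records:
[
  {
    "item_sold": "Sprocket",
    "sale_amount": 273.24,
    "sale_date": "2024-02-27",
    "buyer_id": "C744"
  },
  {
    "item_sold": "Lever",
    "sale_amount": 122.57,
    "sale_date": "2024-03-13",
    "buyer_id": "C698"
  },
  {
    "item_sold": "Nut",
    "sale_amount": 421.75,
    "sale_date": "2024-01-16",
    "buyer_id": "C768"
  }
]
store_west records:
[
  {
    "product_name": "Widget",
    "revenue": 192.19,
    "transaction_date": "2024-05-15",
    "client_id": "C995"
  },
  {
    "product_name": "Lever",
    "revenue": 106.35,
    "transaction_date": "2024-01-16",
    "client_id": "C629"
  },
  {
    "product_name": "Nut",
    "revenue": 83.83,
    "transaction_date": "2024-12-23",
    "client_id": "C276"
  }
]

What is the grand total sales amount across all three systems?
1783.23

Schema reconciliation - all amount fields map to sale amount:

store_central (total_sale): 583.3
store_east (sale_amount): 817.56
store_west (revenue): 382.37

Grand total: 1783.23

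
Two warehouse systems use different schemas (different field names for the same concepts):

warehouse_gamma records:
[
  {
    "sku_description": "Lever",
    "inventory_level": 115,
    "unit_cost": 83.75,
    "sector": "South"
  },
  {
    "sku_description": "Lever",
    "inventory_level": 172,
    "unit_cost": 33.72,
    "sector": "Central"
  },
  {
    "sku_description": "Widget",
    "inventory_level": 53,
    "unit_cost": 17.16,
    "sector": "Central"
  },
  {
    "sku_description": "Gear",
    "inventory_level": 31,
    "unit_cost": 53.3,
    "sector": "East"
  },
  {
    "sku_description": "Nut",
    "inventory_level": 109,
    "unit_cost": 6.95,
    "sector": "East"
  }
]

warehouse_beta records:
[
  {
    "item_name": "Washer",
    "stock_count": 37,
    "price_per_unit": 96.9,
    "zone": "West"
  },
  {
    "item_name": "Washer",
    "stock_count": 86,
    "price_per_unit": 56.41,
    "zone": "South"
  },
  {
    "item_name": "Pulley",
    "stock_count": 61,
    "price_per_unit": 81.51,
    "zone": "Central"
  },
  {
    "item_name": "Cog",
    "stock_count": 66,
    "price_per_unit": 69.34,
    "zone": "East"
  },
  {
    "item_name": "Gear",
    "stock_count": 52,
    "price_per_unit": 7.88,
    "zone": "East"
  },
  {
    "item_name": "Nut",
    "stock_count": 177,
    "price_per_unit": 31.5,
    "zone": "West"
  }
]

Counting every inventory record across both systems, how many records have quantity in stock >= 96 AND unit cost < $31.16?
1

Schema mappings:
- "inventory_level" (warehouse_gamma) = "stock_count" (warehouse_beta) = quantity
- "unit_cost" (warehouse_gamma) = "price_per_unit" (warehouse_beta) = unit cost

Records meeting both conditions in warehouse_gamma: 1
Records meeting both conditions in warehouse_beta: 0

Total: 1 + 0 = 1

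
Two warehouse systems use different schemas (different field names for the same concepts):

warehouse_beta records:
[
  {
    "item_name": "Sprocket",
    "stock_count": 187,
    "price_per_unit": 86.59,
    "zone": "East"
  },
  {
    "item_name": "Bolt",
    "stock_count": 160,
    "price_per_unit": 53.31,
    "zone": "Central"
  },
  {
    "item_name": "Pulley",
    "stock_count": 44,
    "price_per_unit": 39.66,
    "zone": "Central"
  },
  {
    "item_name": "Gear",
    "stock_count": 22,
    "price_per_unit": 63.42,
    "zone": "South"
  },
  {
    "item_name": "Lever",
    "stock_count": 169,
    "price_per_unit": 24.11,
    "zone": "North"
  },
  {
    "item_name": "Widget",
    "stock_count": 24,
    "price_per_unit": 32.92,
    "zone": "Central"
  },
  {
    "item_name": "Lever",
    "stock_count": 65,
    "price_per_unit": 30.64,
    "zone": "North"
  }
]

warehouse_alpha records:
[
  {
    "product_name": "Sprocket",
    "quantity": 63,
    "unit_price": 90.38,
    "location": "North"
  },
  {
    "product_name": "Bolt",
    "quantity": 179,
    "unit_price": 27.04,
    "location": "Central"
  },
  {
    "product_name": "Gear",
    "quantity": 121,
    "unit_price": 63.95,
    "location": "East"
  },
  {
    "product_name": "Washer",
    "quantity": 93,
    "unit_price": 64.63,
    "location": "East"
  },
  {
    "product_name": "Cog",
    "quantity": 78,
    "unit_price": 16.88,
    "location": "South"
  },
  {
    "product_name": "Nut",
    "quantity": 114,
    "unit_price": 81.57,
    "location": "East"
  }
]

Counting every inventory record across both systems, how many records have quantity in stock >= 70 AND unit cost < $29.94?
3

Schema mappings:
- "stock_count" (warehouse_beta) = "quantity" (warehouse_alpha) = quantity
- "price_per_unit" (warehouse_beta) = "unit_price" (warehouse_alpha) = unit cost

Records meeting both conditions in warehouse_beta: 1
Records meeting both conditions in warehouse_alpha: 2

Total: 1 + 2 = 3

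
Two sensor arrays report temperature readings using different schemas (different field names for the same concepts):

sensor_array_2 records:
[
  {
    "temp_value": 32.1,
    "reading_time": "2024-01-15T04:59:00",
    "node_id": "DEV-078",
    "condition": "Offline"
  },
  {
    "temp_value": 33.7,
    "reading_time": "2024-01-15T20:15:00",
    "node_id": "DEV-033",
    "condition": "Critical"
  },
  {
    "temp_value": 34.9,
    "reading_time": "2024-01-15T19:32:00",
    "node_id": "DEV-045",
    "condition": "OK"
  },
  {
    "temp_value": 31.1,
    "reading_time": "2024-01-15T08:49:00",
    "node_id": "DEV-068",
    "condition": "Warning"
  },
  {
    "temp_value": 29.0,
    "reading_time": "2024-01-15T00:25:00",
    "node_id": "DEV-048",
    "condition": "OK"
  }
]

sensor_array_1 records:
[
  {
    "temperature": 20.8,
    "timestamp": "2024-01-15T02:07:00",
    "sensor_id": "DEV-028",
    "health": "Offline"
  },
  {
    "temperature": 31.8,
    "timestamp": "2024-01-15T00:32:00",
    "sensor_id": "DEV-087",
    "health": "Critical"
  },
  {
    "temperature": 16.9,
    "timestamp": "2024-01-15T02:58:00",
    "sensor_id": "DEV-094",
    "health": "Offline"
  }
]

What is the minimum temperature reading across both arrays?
16.9

Schema mapping: "temp_value" (sensor_array_2) = "temperature" (sensor_array_1) = temperature reading

Minimum in sensor_array_2: 29.0
Minimum in sensor_array_1: 16.9

Overall minimum: min(29.0, 16.9) = 16.9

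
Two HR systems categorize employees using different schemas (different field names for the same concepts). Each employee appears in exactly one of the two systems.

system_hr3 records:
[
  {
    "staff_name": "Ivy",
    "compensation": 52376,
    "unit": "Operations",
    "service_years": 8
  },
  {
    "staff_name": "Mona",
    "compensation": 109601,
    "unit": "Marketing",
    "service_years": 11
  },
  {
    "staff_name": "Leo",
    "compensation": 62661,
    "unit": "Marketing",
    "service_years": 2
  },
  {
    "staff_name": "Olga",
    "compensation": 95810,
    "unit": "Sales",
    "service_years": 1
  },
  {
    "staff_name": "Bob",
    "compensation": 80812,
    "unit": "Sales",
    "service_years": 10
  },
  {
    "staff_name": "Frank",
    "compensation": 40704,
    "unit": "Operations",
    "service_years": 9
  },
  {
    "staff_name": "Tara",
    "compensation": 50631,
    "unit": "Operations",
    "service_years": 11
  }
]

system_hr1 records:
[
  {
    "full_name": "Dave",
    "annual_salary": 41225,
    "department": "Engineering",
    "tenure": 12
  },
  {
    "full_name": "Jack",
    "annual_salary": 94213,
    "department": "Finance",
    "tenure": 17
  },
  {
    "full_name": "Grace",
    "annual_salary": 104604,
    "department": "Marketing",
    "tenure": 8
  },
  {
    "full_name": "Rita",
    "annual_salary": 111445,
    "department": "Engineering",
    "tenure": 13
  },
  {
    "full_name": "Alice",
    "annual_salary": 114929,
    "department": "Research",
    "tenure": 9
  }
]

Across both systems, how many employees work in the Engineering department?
2

Schema mapping: "unit" (system_hr3) = "department" (system_hr1) = department

Engineering employees in system_hr3: 0
Engineering employees in system_hr1: 2

Total in Engineering: 0 + 2 = 2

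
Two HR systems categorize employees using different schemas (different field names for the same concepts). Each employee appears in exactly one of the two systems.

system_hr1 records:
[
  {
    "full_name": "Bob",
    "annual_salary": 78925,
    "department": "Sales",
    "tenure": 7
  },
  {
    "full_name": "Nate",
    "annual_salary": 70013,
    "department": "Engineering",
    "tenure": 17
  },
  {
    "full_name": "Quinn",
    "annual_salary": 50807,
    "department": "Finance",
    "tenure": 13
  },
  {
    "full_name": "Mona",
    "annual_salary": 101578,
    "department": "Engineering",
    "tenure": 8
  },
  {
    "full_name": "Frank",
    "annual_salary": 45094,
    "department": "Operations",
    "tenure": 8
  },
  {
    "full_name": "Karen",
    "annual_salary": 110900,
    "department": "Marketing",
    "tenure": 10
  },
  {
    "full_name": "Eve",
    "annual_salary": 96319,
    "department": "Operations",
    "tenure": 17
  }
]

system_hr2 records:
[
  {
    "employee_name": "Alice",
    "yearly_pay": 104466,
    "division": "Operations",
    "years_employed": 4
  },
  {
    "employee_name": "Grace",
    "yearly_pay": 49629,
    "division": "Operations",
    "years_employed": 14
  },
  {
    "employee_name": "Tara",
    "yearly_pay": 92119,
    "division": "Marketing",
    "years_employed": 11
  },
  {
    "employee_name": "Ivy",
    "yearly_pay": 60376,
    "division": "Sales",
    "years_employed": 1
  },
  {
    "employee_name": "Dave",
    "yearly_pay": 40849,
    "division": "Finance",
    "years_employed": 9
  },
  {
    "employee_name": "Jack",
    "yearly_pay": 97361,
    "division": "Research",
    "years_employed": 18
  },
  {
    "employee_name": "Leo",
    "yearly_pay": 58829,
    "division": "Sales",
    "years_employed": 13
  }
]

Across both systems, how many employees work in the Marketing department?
2

Schema mapping: "department" (system_hr1) = "division" (system_hr2) = department

Marketing employees in system_hr1: 1
Marketing employees in system_hr2: 1

Total in Marketing: 1 + 1 = 2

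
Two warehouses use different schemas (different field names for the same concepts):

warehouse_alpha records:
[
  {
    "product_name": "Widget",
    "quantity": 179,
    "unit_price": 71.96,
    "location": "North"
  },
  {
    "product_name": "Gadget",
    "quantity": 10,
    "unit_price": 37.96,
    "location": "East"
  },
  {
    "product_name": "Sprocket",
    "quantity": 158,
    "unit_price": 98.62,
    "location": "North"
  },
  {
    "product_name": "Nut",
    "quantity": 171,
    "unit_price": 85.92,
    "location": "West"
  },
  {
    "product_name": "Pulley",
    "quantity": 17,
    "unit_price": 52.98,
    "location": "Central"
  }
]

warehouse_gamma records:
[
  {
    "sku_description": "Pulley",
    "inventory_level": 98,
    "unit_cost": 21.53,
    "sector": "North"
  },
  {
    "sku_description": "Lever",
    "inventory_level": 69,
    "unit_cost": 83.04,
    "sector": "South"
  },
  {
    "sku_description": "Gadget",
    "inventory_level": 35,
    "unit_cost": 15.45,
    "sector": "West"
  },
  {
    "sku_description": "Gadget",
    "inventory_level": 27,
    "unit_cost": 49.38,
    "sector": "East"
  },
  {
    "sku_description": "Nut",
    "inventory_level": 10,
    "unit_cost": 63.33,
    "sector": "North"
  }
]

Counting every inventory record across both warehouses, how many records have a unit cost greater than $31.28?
8

Schema mapping: "unit_price" (warehouse_alpha) = "unit_cost" (warehouse_gamma) = unit cost

Records > $31.28 in warehouse_alpha: 5
Records > $31.28 in warehouse_gamma: 3

Total count: 5 + 3 = 8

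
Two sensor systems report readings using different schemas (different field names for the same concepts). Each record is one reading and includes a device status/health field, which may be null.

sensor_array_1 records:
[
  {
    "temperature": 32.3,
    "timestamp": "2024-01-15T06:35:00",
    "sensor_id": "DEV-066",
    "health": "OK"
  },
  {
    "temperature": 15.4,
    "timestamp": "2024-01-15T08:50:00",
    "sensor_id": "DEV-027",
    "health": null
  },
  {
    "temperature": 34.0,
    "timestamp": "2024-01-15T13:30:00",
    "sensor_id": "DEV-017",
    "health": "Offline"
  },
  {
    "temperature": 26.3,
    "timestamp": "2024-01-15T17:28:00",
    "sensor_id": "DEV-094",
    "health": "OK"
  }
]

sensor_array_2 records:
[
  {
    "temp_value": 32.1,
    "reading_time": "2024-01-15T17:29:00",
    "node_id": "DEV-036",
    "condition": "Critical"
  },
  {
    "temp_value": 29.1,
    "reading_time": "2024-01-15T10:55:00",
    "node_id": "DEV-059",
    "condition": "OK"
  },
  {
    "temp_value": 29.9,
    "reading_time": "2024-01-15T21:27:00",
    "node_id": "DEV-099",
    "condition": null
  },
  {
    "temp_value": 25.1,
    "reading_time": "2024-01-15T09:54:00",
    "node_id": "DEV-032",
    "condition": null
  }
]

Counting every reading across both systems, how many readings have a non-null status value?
5

Schema mapping: "health" (sensor_array_1) = "condition" (sensor_array_2) = status

Non-null in sensor_array_1: 3
Non-null in sensor_array_2: 2

Total non-null: 3 + 2 = 5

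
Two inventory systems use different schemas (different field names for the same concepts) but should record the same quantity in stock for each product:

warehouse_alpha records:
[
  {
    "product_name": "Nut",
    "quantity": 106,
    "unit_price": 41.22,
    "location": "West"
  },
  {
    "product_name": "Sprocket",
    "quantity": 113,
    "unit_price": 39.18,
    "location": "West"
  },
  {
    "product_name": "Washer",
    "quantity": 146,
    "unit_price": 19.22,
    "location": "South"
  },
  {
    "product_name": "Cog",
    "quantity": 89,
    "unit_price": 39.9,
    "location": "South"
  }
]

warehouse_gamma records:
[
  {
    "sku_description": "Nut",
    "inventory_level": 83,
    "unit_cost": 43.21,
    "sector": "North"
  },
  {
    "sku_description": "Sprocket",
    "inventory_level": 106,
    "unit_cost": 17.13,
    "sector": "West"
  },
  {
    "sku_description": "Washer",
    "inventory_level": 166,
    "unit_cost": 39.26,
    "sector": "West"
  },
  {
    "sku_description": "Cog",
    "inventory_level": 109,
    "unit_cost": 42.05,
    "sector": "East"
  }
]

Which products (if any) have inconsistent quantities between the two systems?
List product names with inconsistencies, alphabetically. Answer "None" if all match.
Cog, Nut, Sprocket, Washer

Schema mappings:
- "product_name" (warehouse_alpha) = "sku_description" (warehouse_gamma) = product name
- "quantity" (warehouse_alpha) = "inventory_level" (warehouse_gamma) = quantity

Comparison:
  Nut: 106 vs 83 - MISMATCH
  Sprocket: 113 vs 106 - MISMATCH
  Washer: 146 vs 166 - MISMATCH
  Cog: 89 vs 109 - MISMATCH

Products with inconsistencies: Cog, Nut, Sprocket, Washer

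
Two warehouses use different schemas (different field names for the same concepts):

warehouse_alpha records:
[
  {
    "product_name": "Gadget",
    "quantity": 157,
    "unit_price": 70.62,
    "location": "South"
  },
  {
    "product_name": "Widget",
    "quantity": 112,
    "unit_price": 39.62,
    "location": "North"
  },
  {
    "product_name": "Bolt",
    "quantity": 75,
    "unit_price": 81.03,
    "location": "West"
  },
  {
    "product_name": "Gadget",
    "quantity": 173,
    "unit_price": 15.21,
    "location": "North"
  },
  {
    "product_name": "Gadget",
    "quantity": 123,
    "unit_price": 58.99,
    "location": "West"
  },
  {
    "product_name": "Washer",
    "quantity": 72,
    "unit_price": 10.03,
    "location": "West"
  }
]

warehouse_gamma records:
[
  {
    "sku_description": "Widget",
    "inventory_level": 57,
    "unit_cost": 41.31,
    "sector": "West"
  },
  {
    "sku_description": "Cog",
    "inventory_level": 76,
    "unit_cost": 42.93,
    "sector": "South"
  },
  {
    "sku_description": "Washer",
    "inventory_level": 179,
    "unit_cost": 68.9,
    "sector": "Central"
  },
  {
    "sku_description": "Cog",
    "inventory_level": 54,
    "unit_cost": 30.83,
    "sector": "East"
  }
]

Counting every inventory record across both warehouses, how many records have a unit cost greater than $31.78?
7

Schema mapping: "unit_price" (warehouse_alpha) = "unit_cost" (warehouse_gamma) = unit cost

Records > $31.78 in warehouse_alpha: 4
Records > $31.78 in warehouse_gamma: 3

Total count: 4 + 3 = 7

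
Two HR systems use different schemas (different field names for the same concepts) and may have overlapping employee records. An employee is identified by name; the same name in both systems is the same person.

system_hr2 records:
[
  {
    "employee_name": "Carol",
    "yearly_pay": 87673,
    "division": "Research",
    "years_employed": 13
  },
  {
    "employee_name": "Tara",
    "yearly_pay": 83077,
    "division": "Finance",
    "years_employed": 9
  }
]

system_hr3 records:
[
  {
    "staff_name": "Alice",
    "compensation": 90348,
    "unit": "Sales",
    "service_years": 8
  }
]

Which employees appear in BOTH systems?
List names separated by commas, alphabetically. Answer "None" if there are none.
None

Schema mapping: "employee_name" (system_hr2) = "staff_name" (system_hr3) = employee name

Names in system_hr2: ['Carol', 'Tara']
Names in system_hr3: ['Alice']

Intersection: None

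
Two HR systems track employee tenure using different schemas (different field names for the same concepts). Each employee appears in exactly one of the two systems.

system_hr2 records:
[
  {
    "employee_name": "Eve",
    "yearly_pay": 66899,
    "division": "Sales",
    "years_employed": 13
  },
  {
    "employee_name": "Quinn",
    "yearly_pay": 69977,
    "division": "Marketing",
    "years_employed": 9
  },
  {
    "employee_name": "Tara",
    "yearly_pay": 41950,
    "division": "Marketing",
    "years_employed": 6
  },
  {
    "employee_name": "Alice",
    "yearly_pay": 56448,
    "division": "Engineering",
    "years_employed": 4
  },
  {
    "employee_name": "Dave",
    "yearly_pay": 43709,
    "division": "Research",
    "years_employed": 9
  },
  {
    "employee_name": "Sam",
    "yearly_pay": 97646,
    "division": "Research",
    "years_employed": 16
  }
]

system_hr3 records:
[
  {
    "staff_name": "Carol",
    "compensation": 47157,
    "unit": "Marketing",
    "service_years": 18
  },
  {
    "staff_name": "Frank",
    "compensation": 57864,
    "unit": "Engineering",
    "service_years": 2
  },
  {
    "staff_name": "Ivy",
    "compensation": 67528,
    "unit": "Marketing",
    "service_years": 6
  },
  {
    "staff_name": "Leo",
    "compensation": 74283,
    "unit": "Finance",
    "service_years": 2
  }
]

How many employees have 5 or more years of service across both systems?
7

Reconcile schemas: "years_employed" (system_hr2) = "service_years" (system_hr3) = years of service

From system_hr2: 5 employees with >= 5 years
From system_hr3: 2 employees with >= 5 years

Total: 5 + 2 = 7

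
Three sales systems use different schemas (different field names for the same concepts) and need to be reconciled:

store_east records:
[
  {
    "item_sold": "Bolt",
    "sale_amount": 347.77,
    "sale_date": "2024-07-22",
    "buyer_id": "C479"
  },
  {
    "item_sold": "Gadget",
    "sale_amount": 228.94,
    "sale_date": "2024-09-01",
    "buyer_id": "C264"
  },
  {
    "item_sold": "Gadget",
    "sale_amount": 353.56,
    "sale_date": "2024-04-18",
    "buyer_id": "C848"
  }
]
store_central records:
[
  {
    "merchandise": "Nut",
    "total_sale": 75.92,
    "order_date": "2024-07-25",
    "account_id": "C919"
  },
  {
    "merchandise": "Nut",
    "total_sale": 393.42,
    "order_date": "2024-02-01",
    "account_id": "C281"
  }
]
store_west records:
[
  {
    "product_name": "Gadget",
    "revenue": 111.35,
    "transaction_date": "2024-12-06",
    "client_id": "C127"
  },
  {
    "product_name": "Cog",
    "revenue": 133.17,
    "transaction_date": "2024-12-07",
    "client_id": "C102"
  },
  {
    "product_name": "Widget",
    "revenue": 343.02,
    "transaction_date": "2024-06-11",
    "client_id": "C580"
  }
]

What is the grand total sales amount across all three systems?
1987.15

Schema reconciliation - all amount fields map to sale amount:

store_east (sale_amount): 930.27
store_central (total_sale): 469.34
store_west (revenue): 587.54

Grand total: 1987.15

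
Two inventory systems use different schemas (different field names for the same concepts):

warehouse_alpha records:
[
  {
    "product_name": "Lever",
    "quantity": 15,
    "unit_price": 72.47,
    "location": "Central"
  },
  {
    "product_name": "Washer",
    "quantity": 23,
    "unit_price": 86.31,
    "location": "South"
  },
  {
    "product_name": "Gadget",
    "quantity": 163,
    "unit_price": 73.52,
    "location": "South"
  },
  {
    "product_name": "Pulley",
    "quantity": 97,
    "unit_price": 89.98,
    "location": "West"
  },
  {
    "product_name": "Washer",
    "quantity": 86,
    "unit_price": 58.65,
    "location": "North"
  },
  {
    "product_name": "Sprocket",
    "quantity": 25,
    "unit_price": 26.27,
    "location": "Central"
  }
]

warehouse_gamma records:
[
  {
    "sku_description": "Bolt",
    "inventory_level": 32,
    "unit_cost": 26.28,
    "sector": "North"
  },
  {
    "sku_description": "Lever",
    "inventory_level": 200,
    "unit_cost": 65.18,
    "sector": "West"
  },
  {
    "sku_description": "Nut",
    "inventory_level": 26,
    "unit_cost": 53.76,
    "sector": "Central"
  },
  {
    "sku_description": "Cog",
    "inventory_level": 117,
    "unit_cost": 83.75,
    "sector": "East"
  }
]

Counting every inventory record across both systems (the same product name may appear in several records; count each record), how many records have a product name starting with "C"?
1

Schema mapping: "product_name" (warehouse_alpha) = "sku_description" (warehouse_gamma) = product name

Records with product name starting with "C" in warehouse_alpha: 0
Records with product name starting with "C" in warehouse_gamma: 1

Total: 0 + 1 = 1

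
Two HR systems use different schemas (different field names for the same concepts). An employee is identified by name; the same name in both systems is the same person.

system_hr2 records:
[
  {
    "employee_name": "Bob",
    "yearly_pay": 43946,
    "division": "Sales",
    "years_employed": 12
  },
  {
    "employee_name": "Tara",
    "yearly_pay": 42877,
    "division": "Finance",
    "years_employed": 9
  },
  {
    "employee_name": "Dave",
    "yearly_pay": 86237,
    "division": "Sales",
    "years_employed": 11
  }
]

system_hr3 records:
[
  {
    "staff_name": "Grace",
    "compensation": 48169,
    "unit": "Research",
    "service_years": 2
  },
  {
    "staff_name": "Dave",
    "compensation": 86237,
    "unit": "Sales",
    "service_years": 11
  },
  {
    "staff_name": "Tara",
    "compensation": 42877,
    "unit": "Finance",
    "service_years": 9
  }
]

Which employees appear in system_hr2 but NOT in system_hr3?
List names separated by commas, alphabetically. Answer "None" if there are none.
Bob

Schema mapping: "employee_name" (system_hr2) = "staff_name" (system_hr3) = employee name

Names in system_hr2: ['Bob', 'Dave', 'Tara']
Names in system_hr3: ['Dave', 'Grace', 'Tara']

In system_hr2 but not system_hr3: ['Bob']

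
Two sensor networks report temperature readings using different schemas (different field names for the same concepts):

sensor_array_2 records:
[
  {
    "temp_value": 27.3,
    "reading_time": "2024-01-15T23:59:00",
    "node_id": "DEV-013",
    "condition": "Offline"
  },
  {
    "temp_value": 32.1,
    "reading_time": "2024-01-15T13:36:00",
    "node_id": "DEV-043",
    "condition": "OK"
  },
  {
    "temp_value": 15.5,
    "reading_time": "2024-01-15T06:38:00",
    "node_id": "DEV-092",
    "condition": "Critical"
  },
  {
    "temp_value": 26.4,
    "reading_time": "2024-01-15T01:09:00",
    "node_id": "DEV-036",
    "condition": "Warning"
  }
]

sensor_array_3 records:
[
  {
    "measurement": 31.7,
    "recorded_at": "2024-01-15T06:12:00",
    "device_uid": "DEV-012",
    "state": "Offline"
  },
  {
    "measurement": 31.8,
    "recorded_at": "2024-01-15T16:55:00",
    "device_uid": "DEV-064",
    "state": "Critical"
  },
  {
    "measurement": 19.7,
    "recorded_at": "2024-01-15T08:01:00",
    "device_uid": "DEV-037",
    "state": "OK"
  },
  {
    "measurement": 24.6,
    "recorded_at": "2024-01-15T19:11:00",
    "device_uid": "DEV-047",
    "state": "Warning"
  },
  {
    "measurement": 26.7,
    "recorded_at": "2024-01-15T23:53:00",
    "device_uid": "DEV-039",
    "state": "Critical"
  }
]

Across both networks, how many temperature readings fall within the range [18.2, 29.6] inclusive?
5

Schema mapping: "temp_value" (sensor_array_2) = "measurement" (sensor_array_3) = temperature

Readings in [18.2, 29.6] from sensor_array_2: 2
Readings in [18.2, 29.6] from sensor_array_3: 3

Total count: 2 + 3 = 5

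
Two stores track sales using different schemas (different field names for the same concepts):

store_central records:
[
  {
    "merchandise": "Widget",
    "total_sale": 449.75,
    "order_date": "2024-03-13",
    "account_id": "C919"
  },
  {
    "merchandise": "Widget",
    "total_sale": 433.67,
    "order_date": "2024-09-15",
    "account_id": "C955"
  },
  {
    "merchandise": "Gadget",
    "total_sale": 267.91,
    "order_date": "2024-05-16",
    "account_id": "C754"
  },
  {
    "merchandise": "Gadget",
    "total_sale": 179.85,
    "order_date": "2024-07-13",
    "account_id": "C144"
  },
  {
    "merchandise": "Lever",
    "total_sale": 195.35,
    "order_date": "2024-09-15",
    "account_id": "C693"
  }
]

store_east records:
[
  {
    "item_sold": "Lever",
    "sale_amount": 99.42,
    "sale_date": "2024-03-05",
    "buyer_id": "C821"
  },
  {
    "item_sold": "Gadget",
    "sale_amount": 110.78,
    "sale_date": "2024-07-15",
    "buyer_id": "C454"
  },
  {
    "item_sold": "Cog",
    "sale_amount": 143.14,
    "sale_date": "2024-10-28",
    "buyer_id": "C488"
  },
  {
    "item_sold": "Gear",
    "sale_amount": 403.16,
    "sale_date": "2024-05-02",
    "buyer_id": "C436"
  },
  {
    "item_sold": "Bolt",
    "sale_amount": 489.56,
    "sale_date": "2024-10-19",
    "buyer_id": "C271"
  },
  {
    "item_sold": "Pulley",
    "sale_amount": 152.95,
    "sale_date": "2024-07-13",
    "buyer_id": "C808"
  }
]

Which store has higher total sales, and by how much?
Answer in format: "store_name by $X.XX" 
store_central by $127.52

Schema mapping: "total_sale" (store_central) = "sale_amount" (store_east) = sale amount

Total for store_central: 1526.53
Total for store_east: 1399.01

Difference: |1526.53 - 1399.01| = 127.52
store_central has higher sales by $127.52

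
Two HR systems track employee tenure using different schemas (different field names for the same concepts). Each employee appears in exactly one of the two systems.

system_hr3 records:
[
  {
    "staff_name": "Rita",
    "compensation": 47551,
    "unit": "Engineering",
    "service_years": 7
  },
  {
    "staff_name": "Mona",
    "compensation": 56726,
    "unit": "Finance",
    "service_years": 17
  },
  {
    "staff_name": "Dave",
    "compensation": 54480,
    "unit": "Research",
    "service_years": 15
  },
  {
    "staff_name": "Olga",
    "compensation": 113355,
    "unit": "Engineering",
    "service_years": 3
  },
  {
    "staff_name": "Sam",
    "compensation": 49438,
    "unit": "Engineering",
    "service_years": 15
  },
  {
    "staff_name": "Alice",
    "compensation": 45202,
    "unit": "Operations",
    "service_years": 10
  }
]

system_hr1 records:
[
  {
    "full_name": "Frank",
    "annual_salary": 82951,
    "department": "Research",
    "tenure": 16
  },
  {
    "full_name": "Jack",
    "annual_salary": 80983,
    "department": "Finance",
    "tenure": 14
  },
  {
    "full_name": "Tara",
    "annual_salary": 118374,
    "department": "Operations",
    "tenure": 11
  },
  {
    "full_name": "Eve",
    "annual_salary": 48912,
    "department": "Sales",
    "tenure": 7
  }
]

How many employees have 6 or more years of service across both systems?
9

Reconcile schemas: "service_years" (system_hr3) = "tenure" (system_hr1) = years of service

From system_hr3: 5 employees with >= 6 years
From system_hr1: 4 employees with >= 6 years

Total: 5 + 4 = 9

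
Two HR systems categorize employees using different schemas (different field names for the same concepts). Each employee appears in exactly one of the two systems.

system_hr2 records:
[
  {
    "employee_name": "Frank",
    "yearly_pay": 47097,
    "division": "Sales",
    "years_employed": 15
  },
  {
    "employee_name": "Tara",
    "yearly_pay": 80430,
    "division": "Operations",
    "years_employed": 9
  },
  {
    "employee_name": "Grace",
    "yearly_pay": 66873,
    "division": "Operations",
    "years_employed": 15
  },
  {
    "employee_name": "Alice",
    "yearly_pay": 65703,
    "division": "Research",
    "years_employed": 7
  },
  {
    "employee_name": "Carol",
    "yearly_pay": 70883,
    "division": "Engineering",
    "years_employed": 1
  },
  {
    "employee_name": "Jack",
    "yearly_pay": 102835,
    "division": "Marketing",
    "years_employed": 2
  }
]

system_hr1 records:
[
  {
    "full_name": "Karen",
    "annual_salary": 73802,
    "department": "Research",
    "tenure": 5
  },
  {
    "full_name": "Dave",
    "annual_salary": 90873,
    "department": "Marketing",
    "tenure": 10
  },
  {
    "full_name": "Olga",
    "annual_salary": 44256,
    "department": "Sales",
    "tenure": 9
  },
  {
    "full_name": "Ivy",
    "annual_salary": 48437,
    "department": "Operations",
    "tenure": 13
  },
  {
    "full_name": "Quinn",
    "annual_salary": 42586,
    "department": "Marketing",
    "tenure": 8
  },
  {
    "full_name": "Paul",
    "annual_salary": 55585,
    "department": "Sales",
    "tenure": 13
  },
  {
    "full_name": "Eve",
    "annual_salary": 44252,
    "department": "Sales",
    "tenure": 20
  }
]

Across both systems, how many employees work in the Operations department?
3

Schema mapping: "division" (system_hr2) = "department" (system_hr1) = department

Operations employees in system_hr2: 2
Operations employees in system_hr1: 1

Total in Operations: 2 + 1 = 3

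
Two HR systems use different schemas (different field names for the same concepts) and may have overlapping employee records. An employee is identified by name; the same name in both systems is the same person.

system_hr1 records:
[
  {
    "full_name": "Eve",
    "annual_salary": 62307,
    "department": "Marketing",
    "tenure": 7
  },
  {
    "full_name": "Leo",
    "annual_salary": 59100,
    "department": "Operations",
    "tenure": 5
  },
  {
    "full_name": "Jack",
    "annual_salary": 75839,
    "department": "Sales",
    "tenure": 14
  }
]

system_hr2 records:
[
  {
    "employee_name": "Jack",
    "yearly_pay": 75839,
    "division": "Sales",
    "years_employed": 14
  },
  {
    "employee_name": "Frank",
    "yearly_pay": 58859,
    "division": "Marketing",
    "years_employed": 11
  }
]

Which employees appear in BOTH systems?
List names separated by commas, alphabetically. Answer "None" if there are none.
Jack

Schema mapping: "full_name" (system_hr1) = "employee_name" (system_hr2) = employee name

Names in system_hr1: ['Eve', 'Jack', 'Leo']
Names in system_hr2: ['Frank', 'Jack']

Intersection: ['Jack']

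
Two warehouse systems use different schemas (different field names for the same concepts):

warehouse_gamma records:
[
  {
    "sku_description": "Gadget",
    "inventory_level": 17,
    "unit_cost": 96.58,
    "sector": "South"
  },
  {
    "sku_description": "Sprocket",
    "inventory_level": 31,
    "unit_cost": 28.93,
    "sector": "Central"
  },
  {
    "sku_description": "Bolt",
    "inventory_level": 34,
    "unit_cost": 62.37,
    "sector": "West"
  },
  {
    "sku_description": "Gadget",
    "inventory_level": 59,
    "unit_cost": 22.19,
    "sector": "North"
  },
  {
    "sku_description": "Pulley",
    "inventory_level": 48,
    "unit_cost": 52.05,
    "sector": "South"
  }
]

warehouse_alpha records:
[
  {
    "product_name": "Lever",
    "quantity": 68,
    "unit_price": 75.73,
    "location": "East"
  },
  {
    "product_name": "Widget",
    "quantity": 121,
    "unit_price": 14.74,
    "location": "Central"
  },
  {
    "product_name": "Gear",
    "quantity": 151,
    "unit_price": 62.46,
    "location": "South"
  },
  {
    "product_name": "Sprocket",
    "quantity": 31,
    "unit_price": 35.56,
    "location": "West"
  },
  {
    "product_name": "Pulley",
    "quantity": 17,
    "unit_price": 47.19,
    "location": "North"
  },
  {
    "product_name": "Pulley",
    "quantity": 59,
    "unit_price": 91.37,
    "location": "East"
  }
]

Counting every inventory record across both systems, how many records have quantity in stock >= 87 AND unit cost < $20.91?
1

Schema mappings:
- "inventory_level" (warehouse_gamma) = "quantity" (warehouse_alpha) = quantity
- "unit_cost" (warehouse_gamma) = "unit_price" (warehouse_alpha) = unit cost

Records meeting both conditions in warehouse_gamma: 0
Records meeting both conditions in warehouse_alpha: 1

Total: 0 + 1 = 1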